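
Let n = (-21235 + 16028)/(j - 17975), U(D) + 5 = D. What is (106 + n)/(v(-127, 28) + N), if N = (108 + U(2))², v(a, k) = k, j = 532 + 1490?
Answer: 1696225/176328509 ≈ 0.0096197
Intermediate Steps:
U(D) = -5 + D
j = 2022
N = 11025 (N = (108 + (-5 + 2))² = (108 - 3)² = 105² = 11025)
n = 5207/15953 (n = (-21235 + 16028)/(2022 - 17975) = -5207/(-15953) = -5207*(-1/15953) = 5207/15953 ≈ 0.32640)
(106 + n)/(v(-127, 28) + N) = (106 + 5207/15953)/(28 + 11025) = (1696225/15953)/11053 = (1696225/15953)*(1/11053) = 1696225/176328509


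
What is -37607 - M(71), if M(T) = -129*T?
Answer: -28448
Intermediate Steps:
-37607 - M(71) = -37607 - (-129)*71 = -37607 - 1*(-9159) = -37607 + 9159 = -28448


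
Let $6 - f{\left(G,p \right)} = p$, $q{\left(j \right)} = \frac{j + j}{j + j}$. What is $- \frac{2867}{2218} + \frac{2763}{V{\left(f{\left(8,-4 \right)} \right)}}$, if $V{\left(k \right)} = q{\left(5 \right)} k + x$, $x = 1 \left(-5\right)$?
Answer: $\frac{6113999}{11090} \approx 551.31$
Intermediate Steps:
$q{\left(j \right)} = 1$ ($q{\left(j \right)} = \frac{2 j}{2 j} = 2 j \frac{1}{2 j} = 1$)
$x = -5$
$f{\left(G,p \right)} = 6 - p$
$V{\left(k \right)} = -5 + k$ ($V{\left(k \right)} = 1 k - 5 = k - 5 = -5 + k$)
$- \frac{2867}{2218} + \frac{2763}{V{\left(f{\left(8,-4 \right)} \right)}} = - \frac{2867}{2218} + \frac{2763}{-5 + \left(6 - -4\right)} = \left(-2867\right) \frac{1}{2218} + \frac{2763}{-5 + \left(6 + 4\right)} = - \frac{2867}{2218} + \frac{2763}{-5 + 10} = - \frac{2867}{2218} + \frac{2763}{5} = \frac{6113999}{11090}$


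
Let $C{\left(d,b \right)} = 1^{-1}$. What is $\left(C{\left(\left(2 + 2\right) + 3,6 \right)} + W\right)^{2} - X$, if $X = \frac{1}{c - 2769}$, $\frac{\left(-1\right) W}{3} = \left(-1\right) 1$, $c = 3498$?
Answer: $\frac{11663}{729} \approx 15.999$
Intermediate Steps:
$C{\left(d,b \right)} = 1$
$W = 3$ ($W = - 3 \left(\left(-1\right) 1\right) = \left(-3\right) \left(-1\right) = 3$)
$X = \frac{1}{729}$ ($X = \frac{1}{3498 - 2769} = \frac{1}{729} \approx 0.0013717$)
$\left(C{\left(\left(2 + 2\right) + 3,6 \right)} + W\right)^{2} - X = \left(1 + 3\right)^{2} - \frac{1}{729} = 4^{2} - \frac{1}{729} = 16 - \frac{1}{729} = \frac{11663}{729}$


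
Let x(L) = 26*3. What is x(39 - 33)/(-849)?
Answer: -26/283 ≈ -0.091873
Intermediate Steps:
x(L) = 78
x(39 - 33)/(-849) = 78/(-849) = 78*(-1/849) = -26/283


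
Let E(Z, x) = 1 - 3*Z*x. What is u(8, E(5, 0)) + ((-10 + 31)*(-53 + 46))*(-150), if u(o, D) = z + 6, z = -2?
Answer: 22054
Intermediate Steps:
E(Z, x) = 1 - 3*Z*x
u(o, D) = 4 (u(o, D) = -2 + 6 = 4)
u(8, E(5, 0)) + ((-10 + 31)*(-53 + 46))*(-150) = 4 + ((-10 + 31)*(-53 + 46))*(-150) = 4 + (21*(-7))*(-150) = 4 - 147*(-150) = 4 + 22050 = 22054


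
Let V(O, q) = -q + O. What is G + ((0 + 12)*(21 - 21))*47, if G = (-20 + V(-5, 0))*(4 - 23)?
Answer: 475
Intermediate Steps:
V(O, q) = O - q
G = 475 (G = (-20 + (-5 - 1*0))*(4 - 23) = (-20 + (-5 + 0))*(-19) = (-20 - 5)*(-19) = -25*(-19) = 475)
G + ((0 + 12)*(21 - 21))*47 = 475 + ((0 + 12)*(21 - 21))*47 = 475 + (12*0)*47 = 475 + 0*47 = 475 + 0 = 475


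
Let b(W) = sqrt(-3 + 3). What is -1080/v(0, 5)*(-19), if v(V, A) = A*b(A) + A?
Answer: 4104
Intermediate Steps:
b(W) = 0 (b(W) = sqrt(0) = 0)
v(V, A) = A (v(V, A) = A*0 + A = 0 + A = A)
-1080/v(0, 5)*(-19) = -1080/5*(-19) = -30*36/5*(-19) = -216*(-19) = 4104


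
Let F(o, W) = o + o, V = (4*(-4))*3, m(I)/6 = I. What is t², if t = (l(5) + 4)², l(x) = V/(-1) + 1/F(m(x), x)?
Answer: 94880087090881/12960000 ≈ 7.3210e+6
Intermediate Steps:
m(I) = 6*I
V = -48 (V = -16*3 = -48)
F(o, W) = 2*o
l(x) = 48 + 1/(12*x) (l(x) = -48/(-1) + 1/(2*(6*x)) = -48*(-1) + 1/(12*x) = 48 + 1*(1/(12*x)) = 48 + 1/(12*x))
t = 9740641/3600 (t = ((48 + (1/12)/5) + 4)² = ((48 + (1/12)*(⅕)) + 4)² = ((48 + 1/60) + 4)² = (2881/60 + 4)² = (3121/60)² = 9740641/3600 ≈ 2705.7)
t² = (9740641/3600)² = 94880087090881/12960000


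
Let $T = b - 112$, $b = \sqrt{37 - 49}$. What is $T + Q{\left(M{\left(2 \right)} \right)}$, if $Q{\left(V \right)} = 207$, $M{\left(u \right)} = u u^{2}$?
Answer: $95 + 2 i \sqrt{3} \approx 95.0 + 3.4641 i$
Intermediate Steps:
$M{\left(u \right)} = u^{3}$
$b = 2 i \sqrt{3}$ ($b = \sqrt{-12} = 2 i \sqrt{3} \approx 3.4641 i$)
$T = -112 + 2 i \sqrt{3}$ ($T = 2 i \sqrt{3} - 112 = -112 + 2 i \sqrt{3} \approx -112.0 + 3.4641 i$)
$T + Q{\left(M{\left(2 \right)} \right)} = \left(-112 + 2 i \sqrt{3}\right) + 207 = 95 + 2 i \sqrt{3}$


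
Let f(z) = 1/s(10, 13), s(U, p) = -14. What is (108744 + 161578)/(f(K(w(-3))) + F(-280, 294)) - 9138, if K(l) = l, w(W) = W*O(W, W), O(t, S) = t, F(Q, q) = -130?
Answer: -20424806/1821 ≈ -11216.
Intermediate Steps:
w(W) = W² (w(W) = W*W = W²)
f(z) = -1/14 (f(z) = 1/(-14) = -1/14)
(108744 + 161578)/(f(K(w(-3))) + F(-280, 294)) - 9138 = (108744 + 161578)/(-1/14 - 130) - 9138 = 270322/(-1821/14) - 9138 = 270322*(-14/1821) - 9138 = -3784508/1821 - 9138 = -20424806/1821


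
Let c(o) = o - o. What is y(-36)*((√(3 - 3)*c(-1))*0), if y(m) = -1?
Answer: 0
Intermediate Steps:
c(o) = 0
y(-36)*((√(3 - 3)*c(-1))*0) = -√(3 - 3)*0*0 = -√0*0*0 = -0*0*0 = -0*0 = -1*0 = 0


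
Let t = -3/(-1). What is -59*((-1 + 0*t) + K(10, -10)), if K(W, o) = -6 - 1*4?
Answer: 649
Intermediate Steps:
t = 3 (t = -3*(-1) = 3)
K(W, o) = -10 (K(W, o) = -6 - 4 = -10)
-59*((-1 + 0*t) + K(10, -10)) = -59*((-1 + 0*3) - 10) = -59*((-1 + 0) - 10) = -59*(-1 - 10) = -59*(-11) = 649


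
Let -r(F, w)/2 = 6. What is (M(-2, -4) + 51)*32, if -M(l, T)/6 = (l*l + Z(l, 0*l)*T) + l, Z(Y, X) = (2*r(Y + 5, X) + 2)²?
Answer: 372960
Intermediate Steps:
r(F, w) = -12 (r(F, w) = -2*6 = -12)
Z(Y, X) = 484 (Z(Y, X) = (2*(-12) + 2)² = (-24 + 2)² = (-22)² = 484)
M(l, T) = -2904*T - 6*l - 6*l² (M(l, T) = -6*((l*l + 484*T) + l) = -6*((l² + 484*T) + l) = -6*(l + l² + 484*T) = -2904*T - 6*l - 6*l²)
(M(-2, -4) + 51)*32 = ((-2904*(-4) - 6*(-2) - 6*(-2)²) + 51)*32 = ((11616 + 12 - 6*4) + 51)*32 = ((11616 + 12 - 24) + 51)*32 = (11604 + 51)*32 = 11655*32 = 372960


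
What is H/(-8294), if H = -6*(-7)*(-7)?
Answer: 147/4147 ≈ 0.035447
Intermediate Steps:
H = -294 (H = 42*(-7) = -294)
H/(-8294) = -294/(-8294) = -294*(-1/8294) = 147/4147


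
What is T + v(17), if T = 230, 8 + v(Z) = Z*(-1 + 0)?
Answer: 205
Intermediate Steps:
v(Z) = -8 - Z (v(Z) = -8 + Z*(-1 + 0) = -8 + Z*(-1) = -8 - Z)
T + v(17) = 230 + (-8 - 1*17) = 230 + (-8 - 17) = 230 - 25 = 205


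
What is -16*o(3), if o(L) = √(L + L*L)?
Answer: -32*√3 ≈ -55.426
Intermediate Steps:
o(L) = √(L + L²)
-16*o(3) = -16*√3*√(1 + 3) = -16*2*√3 = -32*√3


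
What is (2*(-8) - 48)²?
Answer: 4096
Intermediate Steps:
(2*(-8) - 48)² = (-16 - 48)² = (-64)² = 4096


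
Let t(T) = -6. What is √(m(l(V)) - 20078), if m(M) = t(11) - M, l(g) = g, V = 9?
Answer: I*√20093 ≈ 141.75*I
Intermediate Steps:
m(M) = -6 - M
√(m(l(V)) - 20078) = √((-6 - 1*9) - 20078) = √((-6 - 9) - 20078) = √(-15 - 20078) = √(-20093) = I*√20093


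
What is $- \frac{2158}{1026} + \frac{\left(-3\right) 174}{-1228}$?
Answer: $- \frac{528613}{314982} \approx -1.6782$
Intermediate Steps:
$- \frac{2158}{1026} + \frac{\left(-3\right) 174}{-1228} = \left(-2158\right) \frac{1}{1026} - - \frac{261}{614} = - \frac{1079}{513} + \frac{261}{614} = - \frac{528613}{314982}$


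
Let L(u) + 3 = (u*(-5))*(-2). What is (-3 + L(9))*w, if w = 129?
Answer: 10836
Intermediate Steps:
L(u) = -3 + 10*u (L(u) = -3 + (u*(-5))*(-2) = -3 - 5*u*(-2) = -3 + 10*u)
(-3 + L(9))*w = (-3 + (-3 + 10*9))*129 = (-3 + (-3 + 90))*129 = (-3 + 87)*129 = 84*129 = 10836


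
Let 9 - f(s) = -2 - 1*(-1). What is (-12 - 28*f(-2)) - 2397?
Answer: -2689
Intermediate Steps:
f(s) = 10 (f(s) = 9 - (-2 - 1*(-1)) = 9 - (-2 + 1) = 9 - 1*(-1) = 9 + 1 = 10)
(-12 - 28*f(-2)) - 2397 = (-12 - 28*10) - 2397 = (-12 - 280) - 2397 = -292 - 2397 = -2689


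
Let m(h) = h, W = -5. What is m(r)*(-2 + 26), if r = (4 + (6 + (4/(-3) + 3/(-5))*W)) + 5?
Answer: 592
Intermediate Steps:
r = 74/3 (r = (4 + (6 + (4/(-3) + 3/(-5))*(-5))) + 5 = (4 + (6 + (4*(-⅓) + 3*(-⅕))*(-5))) + 5 = (4 + (6 + (-4/3 - ⅗)*(-5))) + 5 = (4 + (6 - 29/15*(-5))) + 5 = (4 + (6 + 29/3)) + 5 = (4 + 47/3) + 5 = 59/3 + 5 = 74/3 ≈ 24.667)
m(r)*(-2 + 26) = 74*(-2 + 26)/3 = (74/3)*24 = 592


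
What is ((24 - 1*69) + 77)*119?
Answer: 3808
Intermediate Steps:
((24 - 1*69) + 77)*119 = ((24 - 69) + 77)*119 = (-45 + 77)*119 = 32*119 = 3808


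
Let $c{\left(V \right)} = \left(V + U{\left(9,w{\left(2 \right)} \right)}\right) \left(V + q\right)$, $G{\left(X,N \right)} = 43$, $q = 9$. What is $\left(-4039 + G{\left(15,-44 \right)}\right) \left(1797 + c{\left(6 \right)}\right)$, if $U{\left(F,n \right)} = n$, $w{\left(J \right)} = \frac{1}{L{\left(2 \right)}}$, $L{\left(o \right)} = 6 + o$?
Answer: $- \frac{15095889}{2} \approx -7.5479 \cdot 10^{6}$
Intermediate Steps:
$w{\left(J \right)} = \frac{1}{8}$ ($w{\left(J \right)} = \frac{1}{6 + 2} = \frac{1}{8}$)
$c{\left(V \right)} = \left(9 + V\right) \left(\frac{1}{8} + V\right)$ ($c{\left(V \right)} = \left(V + \frac{1}{8}\right) \left(V + 9\right) = \left(\frac{1}{8} + V\right) \left(9 + V\right) = \left(9 + V\right) \left(\frac{1}{8} + V\right)$)
$\left(-4039 + G{\left(15,-44 \right)}\right) \left(1797 + c{\left(6 \right)}\right) = \left(-4039 + 43\right) \left(1797 + \left(\frac{9}{8} + 6^{2} + \frac{73}{8} \cdot 6\right)\right) = - 3996 \left(1797 + \left(\frac{9}{8} + 36 + \frac{219}{4}\right)\right) = - 3996 \left(1797 + \frac{735}{8}\right) = \left(-3996\right) \frac{15111}{8} = - \frac{15095889}{2}$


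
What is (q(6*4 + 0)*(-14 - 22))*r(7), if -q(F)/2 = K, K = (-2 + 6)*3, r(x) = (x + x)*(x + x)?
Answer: 169344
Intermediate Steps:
r(x) = 4*x**2 (r(x) = (2*x)*(2*x) = 4*x**2)
K = 12 (K = 4*3 = 12)
q(F) = -24 (q(F) = -2*12 = -24)
(q(6*4 + 0)*(-14 - 22))*r(7) = (-24*(-14 - 22))*(4*7**2) = (-24*(-36))*(4*49) = 864*196 = 169344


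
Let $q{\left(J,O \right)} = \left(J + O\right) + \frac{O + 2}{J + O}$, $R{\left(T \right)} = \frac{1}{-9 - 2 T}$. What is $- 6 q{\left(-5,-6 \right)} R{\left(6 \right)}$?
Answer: $- \frac{234}{77} \approx -3.039$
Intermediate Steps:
$q{\left(J,O \right)} = J + O + \frac{2 + O}{J + O}$ ($q{\left(J,O \right)} = \left(J + O\right) + \frac{2 + O}{J + O} = J + O + \frac{2 + O}{J + O}$)
$- 6 q{\left(-5,-6 \right)} R{\left(6 \right)} = - 6 \frac{2 - 6 + \left(-5\right)^{2} + \left(-6\right)^{2} + 2 \left(-5\right) \left(-6\right)}{-5 - 6} \left(- \frac{1}{9 + 2 \cdot 6}\right) = - 6 \frac{2 - 6 + 25 + 36 + 60}{-11} \left(- \frac{1}{9 + 12}\right) = - 6 \left(\left(- \frac{1}{11}\right) 117\right) \left(- \frac{1}{21}\right) = \left(-6\right) \left(- \frac{117}{11}\right) \left(\left(-1\right) \frac{1}{21}\right) = \frac{702}{11} \left(- \frac{1}{21}\right) = - \frac{234}{77}$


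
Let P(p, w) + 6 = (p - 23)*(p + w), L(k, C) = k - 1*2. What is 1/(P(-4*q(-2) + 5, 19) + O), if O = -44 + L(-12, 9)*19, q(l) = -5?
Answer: -1/228 ≈ -0.0043860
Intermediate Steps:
L(k, C) = -2 + k (L(k, C) = k - 2 = -2 + k)
O = -310 (O = -44 + (-2 - 12)*19 = -44 - 14*19 = -44 - 266 = -310)
P(p, w) = -6 + (-23 + p)*(p + w) (P(p, w) = -6 + (p - 23)*(p + w) = -6 + (-23 + p)*(p + w))
1/(P(-4*q(-2) + 5, 19) + O) = 1/((-6 + (-4*(-5) + 5)² - 23*(-4*(-5) + 5) - 23*19 + (-4*(-5) + 5)*19) - 310) = 1/((-6 + (20 + 5)² - 23*(20 + 5) - 437 + (20 + 5)*19) - 310) = 1/((-6 + 25² - 23*25 - 437 + 25*19) - 310) = 1/((-6 + 625 - 575 - 437 + 475) - 310) = 1/(82 - 310) = 1/(-228) = -1/228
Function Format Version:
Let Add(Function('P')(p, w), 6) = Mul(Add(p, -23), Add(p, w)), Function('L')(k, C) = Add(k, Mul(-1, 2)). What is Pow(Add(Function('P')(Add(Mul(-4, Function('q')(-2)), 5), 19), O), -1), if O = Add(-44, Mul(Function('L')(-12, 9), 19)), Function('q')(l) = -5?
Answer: Rational(-1, 228) ≈ -0.0043860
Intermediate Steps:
Function('L')(k, C) = Add(-2, k) (Function('L')(k, C) = Add(k, -2) = Add(-2, k))
O = -310 (O = Add(-44, Mul(Add(-2, -12), 19)) = Add(-44, Mul(-14, 19)) = Add(-44, -266) = -310)
Function('P')(p, w) = Add(-6, Mul(Add(-23, p), Add(p, w))) (Function('P')(p, w) = Add(-6, Mul(Add(p, -23), Add(p, w))) = Add(-6, Mul(Add(-23, p), Add(p, w))))
Pow(Add(Function('P')(Add(Mul(-4, Function('q')(-2)), 5), 19), O), -1) = Pow(Add(Add(-6, Pow(Add(Mul(-4, -5), 5), 2), Mul(-23, Add(Mul(-4, -5), 5)), Mul(-23, 19), Mul(Add(Mul(-4, -5), 5), 19)), -310), -1) = Pow(Add(Add(-6, Pow(Add(20, 5), 2), Mul(-23, Add(20, 5)), -437, Mul(Add(20, 5), 19)), -310), -1) = Pow(Add(Add(-6, Pow(25, 2), Mul(-23, 25), -437, Mul(25, 19)), -310), -1) = Pow(Add(Add(-6, 625, -575, -437, 475), -310), -1) = Pow(Add(82, -310), -1) = Pow(-228, -1) = Rational(-1, 228)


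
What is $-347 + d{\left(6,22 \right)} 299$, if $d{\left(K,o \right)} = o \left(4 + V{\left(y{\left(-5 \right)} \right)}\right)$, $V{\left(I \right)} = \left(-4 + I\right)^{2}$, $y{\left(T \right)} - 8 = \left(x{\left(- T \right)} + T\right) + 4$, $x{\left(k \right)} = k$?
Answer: $446957$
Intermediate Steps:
$y{\left(T \right)} = 12$ ($y{\left(T \right)} = 8 + \left(\left(- T + T\right) + 4\right) = 8 + \left(0 + 4\right) = 8 + 4 = 12$)
$d{\left(K,o \right)} = 68 o$ ($d{\left(K,o \right)} = o \left(4 + \left(-4 + 12\right)^{2}\right) = o \left(4 + 8^{2}\right) = o \left(4 + 64\right) = o 68 = 68 o$)
$-347 + d{\left(6,22 \right)} 299 = -347 + 68 \cdot 22 \cdot 299 = -347 + 1496 \cdot 299 = -347 + 447304 = 446957$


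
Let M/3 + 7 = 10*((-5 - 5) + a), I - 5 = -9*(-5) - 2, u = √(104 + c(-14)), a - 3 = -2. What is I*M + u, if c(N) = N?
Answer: -13968 + 3*√10 ≈ -13959.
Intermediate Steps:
a = 1 (a = 3 - 2 = 1)
u = 3*√10 (u = √(104 - 14) = √90 = 3*√10 ≈ 9.4868)
I = 48 (I = 5 + (-9*(-5) - 2) = 5 + (45 - 2) = 5 + 43 = 48)
M = -291 (M = -21 + 3*(10*((-5 - 5) + 1)) = -21 + 3*(10*(-10 + 1)) = -21 + 3*(10*(-9)) = -21 + 3*(-90) = -21 - 270 = -291)
I*M + u = 48*(-291) + 3*√10 = -13968 + 3*√10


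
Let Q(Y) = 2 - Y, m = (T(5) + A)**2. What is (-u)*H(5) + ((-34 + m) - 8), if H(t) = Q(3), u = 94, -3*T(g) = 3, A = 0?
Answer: 53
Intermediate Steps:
T(g) = -1 (T(g) = -1/3*3 = -1)
m = 1 (m = (-1 + 0)**2 = (-1)**2 = 1)
H(t) = -1 (H(t) = 2 - 1*3 = 2 - 3 = -1)
(-u)*H(5) + ((-34 + m) - 8) = -1*94*(-1) + ((-34 + 1) - 8) = -94*(-1) + (-33 - 8) = 94 - 41 = 53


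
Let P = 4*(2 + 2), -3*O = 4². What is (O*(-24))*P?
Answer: 2048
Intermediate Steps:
O = -16/3 (O = -⅓*4² = -⅓*16 = -16/3 ≈ -5.3333)
P = 16 (P = 4*4 = 16)
(O*(-24))*P = -16/3*(-24)*16 = 128*16 = 2048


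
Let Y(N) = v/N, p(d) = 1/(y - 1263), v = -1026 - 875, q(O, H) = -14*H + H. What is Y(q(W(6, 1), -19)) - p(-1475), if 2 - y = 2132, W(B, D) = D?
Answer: -496142/64467 ≈ -7.6961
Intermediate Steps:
y = -2130 (y = 2 - 1*2132 = 2 - 2132 = -2130)
q(O, H) = -13*H
v = -1901
p(d) = -1/3393 (p(d) = 1/(-2130 - 1263) = 1/(-3393) = -1/3393)
Y(N) = -1901/N
Y(q(W(6, 1), -19)) - p(-1475) = -1901/((-13*(-19))) - 1*(-1/3393) = -1901/247 + 1/3393 = -496142/64467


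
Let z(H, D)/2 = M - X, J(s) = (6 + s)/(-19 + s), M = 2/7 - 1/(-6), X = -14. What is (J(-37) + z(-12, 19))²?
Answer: 499849/576 ≈ 867.79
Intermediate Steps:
M = 19/42 (M = 2*(⅐) - 1*(-⅙) = 2/7 + ⅙ = 19/42 ≈ 0.45238)
J(s) = (6 + s)/(-19 + s)
z(H, D) = 607/21 (z(H, D) = 2*(19/42 - 1*(-14)) = 2*(19/42 + 14) = 2*(607/42) = 607/21)
(J(-37) + z(-12, 19))² = ((6 - 37)/(-19 - 37) + 607/21)² = (-31/(-56) + 607/21)² = (-1/56*(-31) + 607/21)² = (31/56 + 607/21)² = (707/24)² = 499849/576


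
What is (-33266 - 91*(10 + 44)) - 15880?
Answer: -54060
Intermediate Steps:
(-33266 - 91*(10 + 44)) - 15880 = (-33266 - 91*54) - 15880 = (-33266 - 4914) - 15880 = -38180 - 15880 = -54060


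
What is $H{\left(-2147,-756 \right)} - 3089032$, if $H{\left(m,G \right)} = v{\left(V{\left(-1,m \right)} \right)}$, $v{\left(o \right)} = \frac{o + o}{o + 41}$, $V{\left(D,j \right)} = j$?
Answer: $- \frac{3252748549}{1053} \approx -3.089 \cdot 10^{6}$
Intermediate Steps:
$v{\left(o \right)} = \frac{2 o}{41 + o}$
$H{\left(m,G \right)} = \frac{2 m}{41 + m}$
$H{\left(-2147,-756 \right)} - 3089032 = 2 \left(-2147\right) \frac{1}{41 - 2147} - 3089032 = 2 \left(-2147\right) \frac{1}{-2106} - 3089032 = 2 \left(-2147\right) \left(- \frac{1}{2106}\right) - 3089032 = \frac{2147}{1053} - 3089032 = - \frac{3252748549}{1053}$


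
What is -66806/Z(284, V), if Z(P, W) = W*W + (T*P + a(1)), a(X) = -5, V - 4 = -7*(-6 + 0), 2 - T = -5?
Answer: -66806/4099 ≈ -16.298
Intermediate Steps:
T = 7 (T = 2 - 1*(-5) = 2 + 5 = 7)
V = 46 (V = 4 - 7*(-6 + 0) = 4 - 7*(-6) = 4 + 42 = 46)
Z(P, W) = -5 + W² + 7*P (Z(P, W) = W*W + (7*P - 5) = W² + (-5 + 7*P) = -5 + W² + 7*P)
-66806/Z(284, V) = -66806/(-5 + 46² + 7*284) = -66806/(-5 + 2116 + 1988) = -66806/4099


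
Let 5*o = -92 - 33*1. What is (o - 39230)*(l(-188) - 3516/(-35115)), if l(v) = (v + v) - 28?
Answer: 37116764448/2341 ≈ 1.5855e+7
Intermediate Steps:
l(v) = -28 + 2*v (l(v) = 2*v - 28 = -28 + 2*v)
o = -25 (o = (-92 - 33*1)/5 = (-92 - 33)/5 = (⅕)*(-125) = -25)
(o - 39230)*(l(-188) - 3516/(-35115)) = (-25 - 39230)*((-28 + 2*(-188)) - 3516/(-35115)) = -39255*((-28 - 376) - 3516*(-1/35115)) = -39255*(-404 + 1172/11705) = -39255*(-4727648/11705) = 37116764448/2341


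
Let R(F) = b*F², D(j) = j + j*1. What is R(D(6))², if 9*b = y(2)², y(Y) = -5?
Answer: 160000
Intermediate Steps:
b = 25/9 (b = (⅑)*(-5)² = (⅑)*25 = 25/9 ≈ 2.7778)
D(j) = 2*j (D(j) = j + j = 2*j)
R(F) = 25*F²/9
R(D(6))² = (25*(2*6)²/9)² = ((25/9)*12²)² = ((25/9)*144)² = 400² = 160000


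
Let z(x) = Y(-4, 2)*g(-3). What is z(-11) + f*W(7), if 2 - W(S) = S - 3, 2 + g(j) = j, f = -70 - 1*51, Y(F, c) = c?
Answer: 232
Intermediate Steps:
f = -121 (f = -70 - 51 = -121)
g(j) = -2 + j
W(S) = 5 - S (W(S) = 2 - (S - 3) = 2 - (-3 + S) = 2 + (3 - S) = 5 - S)
z(x) = -10 (z(x) = 2*(-2 - 3) = 2*(-5) = -10)
z(-11) + f*W(7) = -10 - 121*(5 - 1*7) = -10 - 121*(5 - 7) = -10 - 121*(-2) = -10 + 242 = 232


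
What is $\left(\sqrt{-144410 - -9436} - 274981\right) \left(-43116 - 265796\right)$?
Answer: $84944930672 - 308912 i \sqrt{134974} \approx 8.4945 \cdot 10^{10} - 1.1349 \cdot 10^{8} i$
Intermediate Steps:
$\left(\sqrt{-144410 - -9436} - 274981\right) \left(-43116 - 265796\right) = \left(\sqrt{-144410 + 9436} - 274981\right) \left(-308912\right) = \left(\sqrt{-134974} - 274981\right) \left(-308912\right) = \left(i \sqrt{134974} - 274981\right) \left(-308912\right) = \left(-274981 + i \sqrt{134974}\right) \left(-308912\right) = 84944930672 - 308912 i \sqrt{134974}$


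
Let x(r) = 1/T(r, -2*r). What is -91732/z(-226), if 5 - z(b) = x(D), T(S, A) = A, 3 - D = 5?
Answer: -19312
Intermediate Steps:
D = -2 (D = 3 - 1*5 = 3 - 5 = -2)
x(r) = -1/(2*r) (x(r) = 1/(-2*r) = -1/(2*r))
z(b) = 19/4 (z(b) = 5 - (-1)/(2*(-2)) = 5 - (-1)*(-1)/(2*2) = 5 - 1*1/4 = 5 - 1/4 = 19/4)
-91732/z(-226) = -91732/19/4 = -91732*4/19 = -19312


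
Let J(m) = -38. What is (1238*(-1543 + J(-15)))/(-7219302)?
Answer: 326213/1203217 ≈ 0.27112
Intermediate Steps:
(1238*(-1543 + J(-15)))/(-7219302) = (1238*(-1543 - 38))/(-7219302) = (1238*(-1581))*(-1/7219302) = -1957278*(-1/7219302) = 326213/1203217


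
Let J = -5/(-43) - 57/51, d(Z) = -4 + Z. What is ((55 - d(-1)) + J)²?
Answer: 1860024384/534361 ≈ 3480.8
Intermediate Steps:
J = -732/731 (J = -5*(-1/43) - 57*1/51 = 5/43 - 19/17 = -732/731 ≈ -1.0014)
((55 - d(-1)) + J)² = ((55 - (-4 - 1)) - 732/731)² = ((55 - 1*(-5)) - 732/731)² = ((55 + 5) - 732/731)² = (60 - 732/731)² = (43128/731)² = 1860024384/534361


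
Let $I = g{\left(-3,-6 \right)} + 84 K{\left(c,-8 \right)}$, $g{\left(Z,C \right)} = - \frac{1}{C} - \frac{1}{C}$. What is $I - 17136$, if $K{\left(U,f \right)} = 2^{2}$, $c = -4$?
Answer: $- \frac{50399}{3} \approx -16800.0$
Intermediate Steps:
$g{\left(Z,C \right)} = - \frac{2}{C}$
$K{\left(U,f \right)} = 4$
$I = \frac{1009}{3}$ ($I = - \frac{2}{-6} + 84 \cdot 4 = \left(-2\right) \left(- \frac{1}{6}\right) + 336 = \frac{1}{3} + 336 = \frac{1009}{3} \approx 336.33$)
$I - 17136 = \frac{1009}{3} - 17136 = - \frac{50399}{3}$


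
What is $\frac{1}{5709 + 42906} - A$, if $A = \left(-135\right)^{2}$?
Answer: $- \frac{886008374}{48615} \approx -18225.0$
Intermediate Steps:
$A = 18225$
$\frac{1}{5709 + 42906} - A = \frac{1}{5709 + 42906} - 18225 = \frac{1}{48615} - 18225 = - \frac{886008374}{48615}$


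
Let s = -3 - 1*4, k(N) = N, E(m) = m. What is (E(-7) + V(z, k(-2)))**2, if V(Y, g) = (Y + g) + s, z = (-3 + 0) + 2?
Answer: 289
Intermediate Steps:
s = -7 (s = -3 - 4 = -7)
z = -1 (z = -3 + 2 = -1)
V(Y, g) = -7 + Y + g (V(Y, g) = (Y + g) - 7 = -7 + Y + g)
(E(-7) + V(z, k(-2)))**2 = (-7 + (-7 - 1 - 2))**2 = (-7 - 10)**2 = (-17)**2 = 289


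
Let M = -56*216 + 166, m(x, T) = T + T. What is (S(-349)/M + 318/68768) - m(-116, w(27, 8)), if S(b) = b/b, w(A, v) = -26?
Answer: 10666160363/205100560 ≈ 52.005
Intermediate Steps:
m(x, T) = 2*T
S(b) = 1
M = -11930 (M = -12096 + 166 = -11930)
(S(-349)/M + 318/68768) - m(-116, w(27, 8)) = (1/(-11930) + 318/68768) - 2*(-26) = (1*(-1/11930) + 318*(1/68768)) - 1*(-52) = (-1/11930 + 159/34384) + 52 = 931243/205100560 + 52 = 10666160363/205100560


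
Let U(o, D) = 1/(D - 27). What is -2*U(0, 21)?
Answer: ⅓ ≈ 0.33333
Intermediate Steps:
U(o, D) = 1/(-27 + D)
-2*U(0, 21) = -2/(-27 + 21) = -2/(-6) = -2*(-⅙) = ⅓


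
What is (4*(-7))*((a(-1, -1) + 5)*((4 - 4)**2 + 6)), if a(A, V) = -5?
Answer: 0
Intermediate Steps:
(4*(-7))*((a(-1, -1) + 5)*((4 - 4)**2 + 6)) = (4*(-7))*((-5 + 5)*((4 - 4)**2 + 6)) = -0*(0**2 + 6) = -0*(0 + 6) = -0*6 = -28*0 = 0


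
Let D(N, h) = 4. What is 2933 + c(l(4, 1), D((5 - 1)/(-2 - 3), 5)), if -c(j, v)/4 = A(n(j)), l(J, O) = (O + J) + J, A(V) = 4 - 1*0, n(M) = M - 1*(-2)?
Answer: 2917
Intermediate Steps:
n(M) = 2 + M (n(M) = M + 2 = 2 + M)
A(V) = 4 (A(V) = 4 + 0 = 4)
l(J, O) = O + 2*J (l(J, O) = (J + O) + J = O + 2*J)
c(j, v) = -16 (c(j, v) = -4*4 = -16)
2933 + c(l(4, 1), D((5 - 1)/(-2 - 3), 5)) = 2933 - 16 = 2917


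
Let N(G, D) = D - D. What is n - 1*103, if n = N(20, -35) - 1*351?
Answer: -454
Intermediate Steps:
N(G, D) = 0
n = -351 (n = 0 - 1*351 = 0 - 351 = -351)
n - 1*103 = -351 - 1*103 = -351 - 103 = -454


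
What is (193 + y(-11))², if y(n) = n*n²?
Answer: 1295044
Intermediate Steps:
y(n) = n³
(193 + y(-11))² = (193 + (-11)³)² = (193 - 1331)² = (-1138)² = 1295044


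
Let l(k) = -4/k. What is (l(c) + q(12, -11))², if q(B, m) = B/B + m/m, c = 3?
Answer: 4/9 ≈ 0.44444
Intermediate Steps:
q(B, m) = 2 (q(B, m) = 1 + 1 = 2)
(l(c) + q(12, -11))² = (-4/3 + 2)² = (⅔)² = 4/9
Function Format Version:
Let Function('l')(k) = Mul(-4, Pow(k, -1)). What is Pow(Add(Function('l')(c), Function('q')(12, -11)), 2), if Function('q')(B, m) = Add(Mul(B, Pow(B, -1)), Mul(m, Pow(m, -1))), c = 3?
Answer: Rational(4, 9) ≈ 0.44444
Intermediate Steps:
Function('q')(B, m) = 2 (Function('q')(B, m) = Add(1, 1) = 2)
Pow(Add(Function('l')(c), Function('q')(12, -11)), 2) = Pow(Add(Mul(-4, Pow(3, -1)), 2), 2) = Pow(Add(Mul(-4, Rational(1, 3)), 2), 2) = Pow(Add(Rational(-4, 3), 2), 2) = Pow(Rational(2, 3), 2) = Rational(4, 9)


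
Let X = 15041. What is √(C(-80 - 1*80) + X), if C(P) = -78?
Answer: √14963 ≈ 122.32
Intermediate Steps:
√(C(-80 - 1*80) + X) = √(-78 + 15041) = √14963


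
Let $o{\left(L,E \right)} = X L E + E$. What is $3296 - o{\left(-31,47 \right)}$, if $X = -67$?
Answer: $-94370$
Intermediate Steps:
$o{\left(L,E \right)} = E - 67 E L$ ($o{\left(L,E \right)} = - 67 L E + E = - 67 E L + E = E - 67 E L$)
$3296 - o{\left(-31,47 \right)} = 3296 - 47 \left(1 - -2077\right) = 3296 - 47 \left(1 + 2077\right) = 3296 - 47 \cdot 2078 = 3296 - 97666 = -94370$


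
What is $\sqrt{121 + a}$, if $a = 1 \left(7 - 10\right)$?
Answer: $\sqrt{118} \approx 10.863$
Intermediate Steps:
$a = -3$ ($a = 1 \left(-3\right) = -3$)
$\sqrt{121 + a} = \sqrt{121 - 3} = \sqrt{118}$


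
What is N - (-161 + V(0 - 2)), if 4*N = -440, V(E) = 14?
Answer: 37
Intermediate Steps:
N = -110 (N = (¼)*(-440) = -110)
N - (-161 + V(0 - 2)) = -110 - (-161 + 14) = -110 - 1*(-147) = -110 + 147 = 37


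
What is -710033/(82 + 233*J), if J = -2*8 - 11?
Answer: 710033/6209 ≈ 114.36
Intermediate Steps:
J = -27 (J = -16 - 11 = -27)
-710033/(82 + 233*J) = -710033/(82 + 233*(-27)) = -710033/(82 - 6291) = -710033/(-6209) = -710033*(-1/6209) = 710033/6209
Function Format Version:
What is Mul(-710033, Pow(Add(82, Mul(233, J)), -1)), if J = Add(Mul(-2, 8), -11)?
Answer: Rational(710033, 6209) ≈ 114.36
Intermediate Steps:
J = -27 (J = Add(-16, -11) = -27)
Mul(-710033, Pow(Add(82, Mul(233, J)), -1)) = Mul(-710033, Pow(Add(82, Mul(233, -27)), -1)) = Mul(-710033, Pow(Add(82, -6291), -1)) = Mul(-710033, Pow(-6209, -1)) = Mul(-710033, Rational(-1, 6209)) = Rational(710033, 6209)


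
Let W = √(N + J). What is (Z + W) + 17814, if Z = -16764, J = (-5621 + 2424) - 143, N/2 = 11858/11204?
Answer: 1050 + I*√26187700211/2801 ≈ 1050.0 + 57.774*I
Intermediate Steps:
N = 5929/2801 (N = 2*(11858/11204) = 2*(11858*(1/11204)) = 2*(5929/5602) = 5929/2801 ≈ 2.1167)
J = -3340 (J = -3197 - 143 = -3340)
W = I*√26187700211/2801 (W = √(5929/2801 - 3340) = √(-9349411/2801) = I*√26187700211/2801 ≈ 57.774*I)
(Z + W) + 17814 = (-16764 + I*√26187700211/2801) + 17814 = 1050 + I*√26187700211/2801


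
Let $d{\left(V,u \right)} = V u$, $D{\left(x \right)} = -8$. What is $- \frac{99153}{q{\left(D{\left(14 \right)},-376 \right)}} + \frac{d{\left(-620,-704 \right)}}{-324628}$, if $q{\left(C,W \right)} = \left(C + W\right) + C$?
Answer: $\frac{8004184981}{31813544} \approx 251.6$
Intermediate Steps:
$q{\left(C,W \right)} = W + 2 C$
$- \frac{99153}{q{\left(D{\left(14 \right)},-376 \right)}} + \frac{d{\left(-620,-704 \right)}}{-324628} = - \frac{99153}{-376 + 2 \left(-8\right)} + \frac{\left(-620\right) \left(-704\right)}{-324628} = - \frac{99153}{-376 - 16} + 436480 \left(- \frac{1}{324628}\right) = - \frac{99153}{-392} - \frac{109120}{81157} = \left(-99153\right) \left(- \frac{1}{392}\right) - \frac{109120}{81157} = \frac{99153}{392} - \frac{109120}{81157} = \frac{8004184981}{31813544}$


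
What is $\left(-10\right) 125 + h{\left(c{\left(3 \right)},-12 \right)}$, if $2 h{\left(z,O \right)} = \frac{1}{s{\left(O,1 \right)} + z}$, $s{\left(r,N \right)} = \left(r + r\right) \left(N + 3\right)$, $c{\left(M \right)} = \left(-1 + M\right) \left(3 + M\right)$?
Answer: $- \frac{210001}{168} \approx -1250.0$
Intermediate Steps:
$s{\left(r,N \right)} = 2 r \left(3 + N\right)$
$h{\left(z,O \right)} = \frac{1}{2 \left(z + 8 O\right)}$ ($h{\left(z,O \right)} = \frac{1}{2 \left(2 O \left(3 + 1\right) + z\right)} = \frac{1}{2 \left(2 O 4 + z\right)} = \frac{1}{2 \left(8 O + z\right)} = \frac{1}{2 \left(z + 8 O\right)}$)
$\left(-10\right) 125 + h{\left(c{\left(3 \right)},-12 \right)} = \left(-10\right) 125 + \frac{1}{2 \left(\left(-3 + 3^{2} + 2 \cdot 3\right) + 8 \left(-12\right)\right)} = -1250 + \frac{1}{2 \left(\left(-3 + 9 + 6\right) - 96\right)} = -1250 + \frac{1}{2 \left(12 - 96\right)} = -1250 + \frac{1}{2 \left(-84\right)} = -1250 + \frac{1}{2} \left(- \frac{1}{84}\right) = -1250 - \frac{1}{168} = - \frac{210001}{168}$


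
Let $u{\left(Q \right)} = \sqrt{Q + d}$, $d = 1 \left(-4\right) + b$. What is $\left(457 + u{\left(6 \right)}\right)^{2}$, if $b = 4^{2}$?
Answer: $208867 + 2742 \sqrt{2} \approx 2.1274 \cdot 10^{5}$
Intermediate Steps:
$b = 16$
$d = 12$ ($d = 1 \left(-4\right) + 16 = -4 + 16 = 12$)
$u{\left(Q \right)} = \sqrt{12 + Q}$ ($u{\left(Q \right)} = \sqrt{Q + 12} = \sqrt{12 + Q}$)
$\left(457 + u{\left(6 \right)}\right)^{2} = \left(457 + \sqrt{12 + 6}\right)^{2} = \left(457 + \sqrt{18}\right)^{2} = \left(457 + 3 \sqrt{2}\right)^{2}$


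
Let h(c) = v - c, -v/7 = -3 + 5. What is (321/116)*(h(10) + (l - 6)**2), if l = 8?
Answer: -1605/29 ≈ -55.345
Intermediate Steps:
v = -14 (v = -7*(-3 + 5) = -7*2 = -14)
h(c) = -14 - c
(321/116)*(h(10) + (l - 6)**2) = (321/116)*((-14 - 1*10) + (8 - 6)**2) = (321*(1/116))*((-14 - 10) + 2**2) = 321*(-24 + 4)/116 = (321/116)*(-20) = -1605/29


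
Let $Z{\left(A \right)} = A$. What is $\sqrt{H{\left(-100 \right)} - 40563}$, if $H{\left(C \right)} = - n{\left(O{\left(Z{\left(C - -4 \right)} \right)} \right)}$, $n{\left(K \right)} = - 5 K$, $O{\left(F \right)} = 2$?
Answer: $i \sqrt{40553} \approx 201.38 i$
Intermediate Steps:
$H{\left(C \right)} = 10$ ($H{\left(C \right)} = - \left(-5\right) 2 = \left(-1\right) \left(-10\right) = 10$)
$\sqrt{H{\left(-100 \right)} - 40563} = \sqrt{10 - 40563} = \sqrt{-40553} = i \sqrt{40553}$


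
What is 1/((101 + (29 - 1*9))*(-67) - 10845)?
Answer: -1/18952 ≈ -5.2765e-5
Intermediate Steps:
1/((101 + (29 - 1*9))*(-67) - 10845) = 1/((101 + (29 - 9))*(-67) - 10845) = 1/((101 + 20)*(-67) - 10845) = 1/(121*(-67) - 10845) = 1/(-8107 - 10845) = 1/(-18952) = -1/18952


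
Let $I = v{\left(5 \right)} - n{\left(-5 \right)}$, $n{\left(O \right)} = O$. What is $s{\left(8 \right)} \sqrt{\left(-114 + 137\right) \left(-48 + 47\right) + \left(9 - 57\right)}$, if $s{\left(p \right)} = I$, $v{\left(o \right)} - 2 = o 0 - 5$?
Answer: $2 i \sqrt{71} \approx 16.852 i$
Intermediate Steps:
$v{\left(o \right)} = -3$ ($v{\left(o \right)} = 2 + \left(o 0 - 5\right) = 2 + \left(0 - 5\right) = 2 - 5 = -3$)
$I = 2$ ($I = -3 - -5 = -3 + 5 = 2$)
$s{\left(p \right)} = 2$
$s{\left(8 \right)} \sqrt{\left(-114 + 137\right) \left(-48 + 47\right) + \left(9 - 57\right)} = 2 \sqrt{\left(-114 + 137\right) \left(-48 + 47\right) + \left(9 - 57\right)} = 2 \sqrt{23 \left(-1\right) - 48} = 2 \sqrt{-23 - 48} = 2 \sqrt{-71} = 2 i \sqrt{71}$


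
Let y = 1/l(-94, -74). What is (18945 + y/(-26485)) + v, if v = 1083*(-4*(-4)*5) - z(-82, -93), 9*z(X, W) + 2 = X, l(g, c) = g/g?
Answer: 8389997752/79455 ≈ 1.0559e+5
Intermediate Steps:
l(g, c) = 1
z(X, W) = -2/9 + X/9
y = 1 (y = 1/1 = 1)
v = 259948/3 (v = 1083*(-4*(-4)*5) - (-2/9 + (⅑)*(-82)) = 1083*(16*5) - (-2/9 - 82/9) = 1083*80 - 1*(-28/3) = 86640 + 28/3 = 259948/3 ≈ 86649.)
(18945 + y/(-26485)) + v = (18945 + 1/(-26485)) + 259948/3 = (18945 + 1*(-1/26485)) + 259948/3 = (18945 - 1/26485) + 259948/3 = 501758324/26485 + 259948/3 = 8389997752/79455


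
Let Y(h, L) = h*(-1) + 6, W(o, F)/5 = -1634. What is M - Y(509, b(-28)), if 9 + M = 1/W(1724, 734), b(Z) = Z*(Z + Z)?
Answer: 4035979/8170 ≈ 494.00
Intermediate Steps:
b(Z) = 2*Z² (b(Z) = Z*(2*Z) = 2*Z²)
W(o, F) = -8170 (W(o, F) = 5*(-1634) = -8170)
Y(h, L) = 6 - h (Y(h, L) = -h + 6 = 6 - h)
M = -73531/8170 (M = -9 + 1/(-8170) = -9 - 1/8170 = -73531/8170 ≈ -9.0001)
M - Y(509, b(-28)) = -73531/8170 - (6 - 1*509) = -73531/8170 - (6 - 509) = -73531/8170 - 1*(-503) = -73531/8170 + 503 = 4035979/8170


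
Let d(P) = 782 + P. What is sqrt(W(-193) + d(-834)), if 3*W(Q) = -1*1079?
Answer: I*sqrt(3705)/3 ≈ 20.29*I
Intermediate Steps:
W(Q) = -1079/3 (W(Q) = (-1*1079)/3 = (1/3)*(-1079) = -1079/3)
sqrt(W(-193) + d(-834)) = sqrt(-1079/3 + (782 - 834)) = sqrt(-1079/3 - 52) = sqrt(-1235/3) = I*sqrt(3705)/3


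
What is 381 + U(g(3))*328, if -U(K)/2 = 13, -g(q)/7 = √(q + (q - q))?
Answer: -8147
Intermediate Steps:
g(q) = -7*√q (g(q) = -7*√(q + (q - q)) = -7*√(q + 0) = -7*√q)
U(K) = -26 (U(K) = -2*13 = -26)
381 + U(g(3))*328 = 381 - 26*328 = 381 - 8528 = -8147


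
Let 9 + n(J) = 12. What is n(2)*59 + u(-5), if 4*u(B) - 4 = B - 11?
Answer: 174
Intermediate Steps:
n(J) = 3 (n(J) = -9 + 12 = 3)
u(B) = -7/4 + B/4 (u(B) = 1 + (B - 11)/4 = 1 + (-11 + B)/4 = 1 + (-11/4 + B/4) = -7/4 + B/4)
n(2)*59 + u(-5) = 3*59 + (-7/4 + (¼)*(-5)) = 177 + (-7/4 - 5/4) = 177 - 3 = 174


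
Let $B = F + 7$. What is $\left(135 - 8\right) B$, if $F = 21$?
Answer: $3556$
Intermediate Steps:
$B = 28$ ($B = 21 + 7 = 28$)
$\left(135 - 8\right) B = \left(135 - 8\right) 28 = 127 \cdot 28 = 3556$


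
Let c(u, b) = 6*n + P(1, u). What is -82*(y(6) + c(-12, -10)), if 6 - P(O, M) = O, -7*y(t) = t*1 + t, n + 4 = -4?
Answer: 25666/7 ≈ 3666.6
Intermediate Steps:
n = -8 (n = -4 - 4 = -8)
y(t) = -2*t/7 (y(t) = -(t*1 + t)/7 = -(t + t)/7 = -2*t/7)
P(O, M) = 6 - O
c(u, b) = -43 (c(u, b) = 6*(-8) + (6 - 1*1) = -48 + (6 - 1) = -48 + 5 = -43)
-82*(y(6) + c(-12, -10)) = -82*(-2/7*6 - 43) = -82*(-12/7 - 43) = -82*(-313/7) = 25666/7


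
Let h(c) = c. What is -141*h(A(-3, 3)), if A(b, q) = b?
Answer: 423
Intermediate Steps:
-141*h(A(-3, 3)) = -141*(-3) = 423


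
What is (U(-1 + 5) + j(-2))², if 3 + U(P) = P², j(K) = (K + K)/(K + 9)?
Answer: 7569/49 ≈ 154.47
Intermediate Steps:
j(K) = 2*K/(9 + K) (j(K) = (2*K)/(9 + K) = 2*K/(9 + K))
U(P) = -3 + P²
(U(-1 + 5) + j(-2))² = ((-3 + (-1 + 5)²) + 2*(-2)/(9 - 2))² = ((-3 + 4²) + 2*(-2)/7)² = ((-3 + 16) + 2*(-2)*(⅐))² = (13 - 4/7)² = (87/7)² = 7569/49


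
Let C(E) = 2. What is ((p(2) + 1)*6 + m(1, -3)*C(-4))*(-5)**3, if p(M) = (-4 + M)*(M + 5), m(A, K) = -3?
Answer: 10500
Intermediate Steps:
p(M) = (-4 + M)*(5 + M)
((p(2) + 1)*6 + m(1, -3)*C(-4))*(-5)**3 = (((-20 + 2 + 2**2) + 1)*6 - 3*2)*(-5)**3 = (((-20 + 2 + 4) + 1)*6 - 6)*(-125) = ((-14 + 1)*6 - 6)*(-125) = (-13*6 - 6)*(-125) = (-78 - 6)*(-125) = -84*(-125) = 10500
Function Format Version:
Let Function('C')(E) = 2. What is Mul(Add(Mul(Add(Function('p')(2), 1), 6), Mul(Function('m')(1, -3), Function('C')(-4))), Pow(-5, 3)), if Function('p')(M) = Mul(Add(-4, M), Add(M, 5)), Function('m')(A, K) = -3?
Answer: 10500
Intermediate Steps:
Function('p')(M) = Mul(Add(-4, M), Add(5, M))
Mul(Add(Mul(Add(Function('p')(2), 1), 6), Mul(Function('m')(1, -3), Function('C')(-4))), Pow(-5, 3)) = Mul(Add(Mul(Add(Add(-20, 2, Pow(2, 2)), 1), 6), Mul(-3, 2)), Pow(-5, 3)) = Mul(Add(Mul(Add(Add(-20, 2, 4), 1), 6), -6), -125) = Mul(Add(Mul(Add(-14, 1), 6), -6), -125) = Mul(Add(Mul(-13, 6), -6), -125) = Mul(Add(-78, -6), -125) = Mul(-84, -125) = 10500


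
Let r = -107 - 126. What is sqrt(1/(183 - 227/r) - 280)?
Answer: 3*I*sqrt(57165368878)/42866 ≈ 16.733*I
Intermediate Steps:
r = -233
sqrt(1/(183 - 227/r) - 280) = sqrt(1/(183 - 227/(-233)) - 280) = sqrt(1/(183 - 227*(-1/233)) - 280) = sqrt(1/(183 + 227/233) - 280) = sqrt(1/(42866/233) - 280) = sqrt(233/42866 - 280) = sqrt(-12002247/42866) = 3*I*sqrt(57165368878)/42866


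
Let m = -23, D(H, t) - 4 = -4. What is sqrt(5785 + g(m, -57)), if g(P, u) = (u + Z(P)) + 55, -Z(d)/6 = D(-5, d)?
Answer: sqrt(5783) ≈ 76.046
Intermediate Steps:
D(H, t) = 0 (D(H, t) = 4 - 4 = 0)
Z(d) = 0 (Z(d) = -6*0 = 0)
g(P, u) = 55 + u (g(P, u) = (u + 0) + 55 = u + 55 = 55 + u)
sqrt(5785 + g(m, -57)) = sqrt(5785 + (55 - 57)) = sqrt(5785 - 2) = sqrt(5783)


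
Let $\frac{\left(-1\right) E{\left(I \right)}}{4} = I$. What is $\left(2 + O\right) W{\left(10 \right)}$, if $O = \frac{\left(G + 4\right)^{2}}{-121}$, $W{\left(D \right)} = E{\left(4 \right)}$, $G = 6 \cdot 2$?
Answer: $\frac{224}{121} \approx 1.8512$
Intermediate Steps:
$E{\left(I \right)} = - 4 I$
$G = 12$
$W{\left(D \right)} = -16$ ($W{\left(D \right)} = \left(-4\right) 4 = -16$)
$O = - \frac{256}{121}$ ($O = \frac{\left(12 + 4\right)^{2}}{-121} = 16^{2} \left(- \frac{1}{121}\right) = 256 \left(- \frac{1}{121}\right) = - \frac{256}{121} \approx -2.1157$)
$\left(2 + O\right) W{\left(10 \right)} = \left(2 - \frac{256}{121}\right) \left(-16\right) = \left(- \frac{14}{121}\right) \left(-16\right) = \frac{224}{121}$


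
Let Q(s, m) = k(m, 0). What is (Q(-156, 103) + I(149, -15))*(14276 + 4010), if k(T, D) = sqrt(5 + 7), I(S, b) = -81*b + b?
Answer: 21943200 + 36572*sqrt(3) ≈ 2.2007e+7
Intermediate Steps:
I(S, b) = -80*b
k(T, D) = 2*sqrt(3) (k(T, D) = sqrt(12) = 2*sqrt(3))
Q(s, m) = 2*sqrt(3)
(Q(-156, 103) + I(149, -15))*(14276 + 4010) = (2*sqrt(3) - 80*(-15))*(14276 + 4010) = (2*sqrt(3) + 1200)*18286 = (1200 + 2*sqrt(3))*18286 = 21943200 + 36572*sqrt(3)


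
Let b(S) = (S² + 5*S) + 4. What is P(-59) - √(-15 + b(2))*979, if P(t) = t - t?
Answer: -979*√3 ≈ -1695.7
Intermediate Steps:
b(S) = 4 + S² + 5*S
P(t) = 0
P(-59) - √(-15 + b(2))*979 = 0 - √(-15 + (4 + 2² + 5*2))*979 = 0 - √(-15 + (4 + 4 + 10))*979 = 0 - √(-15 + 18)*979 = 0 - √3*979 = 0 - 979*√3 = -979*√3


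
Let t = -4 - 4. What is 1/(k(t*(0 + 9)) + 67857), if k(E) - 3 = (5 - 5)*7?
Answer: 1/67860 ≈ 1.4736e-5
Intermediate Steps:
t = -8
k(E) = 3 (k(E) = 3 + (5 - 5)*7 = 3 + 0*7 = 3 + 0 = 3)
1/(k(t*(0 + 9)) + 67857) = 1/(3 + 67857) = 1/67860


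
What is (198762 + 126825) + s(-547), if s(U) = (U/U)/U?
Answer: 178096088/547 ≈ 3.2559e+5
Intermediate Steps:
s(U) = 1/U
(198762 + 126825) + s(-547) = (198762 + 126825) + 1/(-547) = 325587 - 1/547 = 178096088/547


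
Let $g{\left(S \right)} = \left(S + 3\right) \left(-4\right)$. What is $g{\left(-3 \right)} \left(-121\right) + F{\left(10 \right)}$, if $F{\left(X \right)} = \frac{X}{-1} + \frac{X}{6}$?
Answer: $- \frac{25}{3} \approx -8.3333$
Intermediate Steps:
$F{\left(X \right)} = - \frac{5 X}{6}$ ($F{\left(X \right)} = X \left(-1\right) + X \frac{1}{6} = - X + \frac{X}{6} = - \frac{5 X}{6}$)
$g{\left(S \right)} = -12 - 4 S$ ($g{\left(S \right)} = \left(3 + S\right) \left(-4\right) = -12 - 4 S$)
$g{\left(-3 \right)} \left(-121\right) + F{\left(10 \right)} = \left(-12 - -12\right) \left(-121\right) - \frac{25}{3} = \left(-12 + 12\right) \left(-121\right) - \frac{25}{3} = 0 \left(-121\right) - \frac{25}{3} = 0 - \frac{25}{3} = - \frac{25}{3}$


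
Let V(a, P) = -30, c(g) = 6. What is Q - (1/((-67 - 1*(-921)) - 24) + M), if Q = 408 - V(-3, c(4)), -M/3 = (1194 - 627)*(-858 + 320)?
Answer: -759201001/830 ≈ -9.1470e+5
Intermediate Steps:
M = 915138 (M = -3*(1194 - 627)*(-858 + 320) = -1701*(-538) = -3*(-305046) = 915138)
Q = 438 (Q = 408 - 1*(-30) = 408 + 30 = 438)
Q - (1/((-67 - 1*(-921)) - 24) + M) = 438 - (1/((-67 - 1*(-921)) - 24) + 915138) = 438 - (1/((-67 + 921) - 24) + 915138) = 438 - (1/(854 - 24) + 915138) = 438 - (1/830 + 915138) = 438 - 1*759564541/830 = 438 - 759564541/830 = -759201001/830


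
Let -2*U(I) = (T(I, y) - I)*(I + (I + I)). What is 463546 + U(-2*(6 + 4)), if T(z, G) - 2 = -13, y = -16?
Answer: 463816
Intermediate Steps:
T(z, G) = -11 (T(z, G) = 2 - 13 = -11)
U(I) = -3*I*(-11 - I)/2 (U(I) = -(-11 - I)*(I + (I + I))/2 = -(-11 - I)*(I + 2*I)/2 = -(-11 - I)*3*I/2 = -3*I*(-11 - I)/2)
463546 + U(-2*(6 + 4)) = 463546 + 3*(-2*(6 + 4))*(11 - 2*(6 + 4))/2 = 463546 + 3*(-2*10)*(11 - 2*10)/2 = 463546 + (3/2)*(-20)*(11 - 20) = 463546 + (3/2)*(-20)*(-9) = 463546 + 270 = 463816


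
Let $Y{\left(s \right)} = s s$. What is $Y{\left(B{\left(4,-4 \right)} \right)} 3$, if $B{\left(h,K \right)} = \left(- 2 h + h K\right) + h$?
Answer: $1200$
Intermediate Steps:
$B{\left(h,K \right)} = - h + K h$ ($B{\left(h,K \right)} = \left(- 2 h + K h\right) + h = - h + K h$)
$Y{\left(s \right)} = s^{2}$
$Y{\left(B{\left(4,-4 \right)} \right)} 3 = \left(4 \left(-1 - 4\right)\right)^{2} \cdot 3 = \left(4 \left(-5\right)\right)^{2} \cdot 3 = \left(-20\right)^{2} \cdot 3 = 400 \cdot 3 = 1200$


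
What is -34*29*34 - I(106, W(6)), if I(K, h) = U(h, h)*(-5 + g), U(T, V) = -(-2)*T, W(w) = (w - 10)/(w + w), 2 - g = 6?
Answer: -33530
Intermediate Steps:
g = -4 (g = 2 - 1*6 = 2 - 6 = -4)
W(w) = (-10 + w)/(2*w) (W(w) = (-10 + w)/((2*w)) = (-10 + w)*(1/(2*w)) = (-10 + w)/(2*w))
U(T, V) = 2*T
I(K, h) = -18*h (I(K, h) = (2*h)*(-5 - 4) = (2*h)*(-9) = -18*h)
-34*29*34 - I(106, W(6)) = -34*29*34 - (-18)*(½)*(-10 + 6)/6 = -986*34 - (-18)*(½)*(⅙)*(-4) = -33524 - (-18)*(-1)/3 = -33524 - 1*6 = -33524 - 6 = -33530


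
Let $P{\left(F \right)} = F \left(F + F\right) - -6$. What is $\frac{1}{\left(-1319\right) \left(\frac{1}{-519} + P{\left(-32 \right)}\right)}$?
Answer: $- \frac{519}{1406086975} \approx -3.6911 \cdot 10^{-7}$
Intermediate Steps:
$P{\left(F \right)} = 6 + 2 F^{2}$ ($P{\left(F \right)} = F 2 F + 6 = 2 F^{2} + 6 = 6 + 2 F^{2}$)
$\frac{1}{\left(-1319\right) \left(\frac{1}{-519} + P{\left(-32 \right)}\right)} = \frac{1}{\left(-1319\right) \left(\frac{1}{-519} + \left(6 + 2 \left(-32\right)^{2}\right)\right)} = \frac{1}{\left(-1319\right) \left(- \frac{1}{519} + \left(6 + 2 \cdot 1024\right)\right)} = \frac{1}{\left(-1319\right) \left(- \frac{1}{519} + \left(6 + 2048\right)\right)} = \frac{1}{\left(-1319\right) \left(- \frac{1}{519} + 2054\right)} = \frac{1}{\left(-1319\right) \frac{1066025}{519}} = \frac{1}{- \frac{1406086975}{519}} = - \frac{519}{1406086975}$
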